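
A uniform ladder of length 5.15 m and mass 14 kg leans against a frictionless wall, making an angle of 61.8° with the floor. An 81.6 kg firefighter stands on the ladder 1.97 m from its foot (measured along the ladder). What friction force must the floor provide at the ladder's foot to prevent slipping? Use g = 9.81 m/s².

f ≈ 201 N

Sum moments about the foot of the ladder (the floor normal and friction both act there and drop out).
Ladder weight 14×9.81 = 137.3 N acts at 2.575 m along the ladder; its horizontal arm is 2.575·cos61.8° = 1.217 m → τ = 167.1 N·m clockwise.
Firefighter: 81.6×9.81 = 800.5 N at 1.97 m → arm 0.9309 m → τ = 745.2 N·m clockwise.
Wall normal N acts horizontally at the top; its moment arm is the height L sinθ = 5.15·sin61.8° = 4.539 m, counterclockwise.
Setting net torque to zero: N × 4.539 = 912.3 → N = 201 N.
ΣFx = 0: friction at the foot balances the wall's push, so f = N_wall = 201 N.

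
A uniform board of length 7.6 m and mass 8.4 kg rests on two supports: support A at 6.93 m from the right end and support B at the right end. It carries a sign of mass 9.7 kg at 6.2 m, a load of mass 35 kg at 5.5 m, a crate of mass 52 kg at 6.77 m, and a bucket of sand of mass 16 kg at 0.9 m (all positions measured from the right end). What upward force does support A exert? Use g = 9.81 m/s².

Choose support B as the axis so its reaction then has zero moment arm.
Beam weight: 8.4 × 9.81 = 82.4 N down at 3.8 m → arm 3.8 m, τ = 82.4 × 3.8 = 313.1 N·m counterclockwise.
Sign: 9.7 × 9.81 = 95.16 N down at 6.2 m → arm 6.2 m, τ = 95.16 × 6.2 = 590 N·m counterclockwise.
Load: 35 × 9.81 = 343.4 N down at 5.5 m → arm 5.5 m, τ = 343.4 × 5.5 = 1889 N·m counterclockwise.
Crate: 52 × 9.81 = 510.1 N down at 6.77 m → arm 6.77 m, τ = 510.1 × 6.77 = 3453 N·m counterclockwise.
Bucket of sand: 16 × 9.81 = 157 N down at 0.9 m → arm 0.9 m, τ = 157 × 0.9 = 141.3 N·m counterclockwise.
Net load moment about support B = 6386 N·m counterclockwise.
Reaction R at support A is upward at 6.93 m, arm 6.93 m → moment R × 6.93 clockwise.
Balancing moments: R × 6.93 = 6386, giving R = 922 N.

R_A ≈ 922 N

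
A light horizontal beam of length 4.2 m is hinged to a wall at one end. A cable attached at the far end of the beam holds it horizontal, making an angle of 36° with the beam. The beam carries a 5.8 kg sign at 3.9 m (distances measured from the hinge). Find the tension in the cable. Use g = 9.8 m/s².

Take moments about the hinge.
Sign: 5.8 × 9.8 = 56.84 N down at 3.9 m → arm 3.9 m, τ = 56.84 × 3.9 = 221.7 N·m clockwise.
Total clockwise load moment = 221.7 N·m.
The cable tension T acts at 4.2 m; only its component perpendicular to the beam, T sinθ, produces torque. sin 36° = 0.5878.
Setting net torque to zero: T × 4.2 × 0.5878 = 221.7 → T = 221.7 / 2.469 = 89.8 N.

T ≈ 89.8 N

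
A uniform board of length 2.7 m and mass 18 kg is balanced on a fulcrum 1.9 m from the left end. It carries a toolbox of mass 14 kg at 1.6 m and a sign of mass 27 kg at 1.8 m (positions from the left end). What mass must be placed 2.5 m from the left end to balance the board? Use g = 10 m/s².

Choose the fulcrum (at 1.9 m from the left end) as the axis so the support reaction has zero arm there.
Beam weight: 18 × 10 = 180 N down at 1.35 m → arm 0.55 m, τ = 180 × 0.55 = 99 N·m counterclockwise.
Toolbox: 14 × 10 = 140 N down at 1.6 m → arm 0.3 m, τ = 140 × 0.3 = 42 N·m counterclockwise.
Sign: 27 × 10 = 270 N down at 1.8 m → arm 0.1 m, τ = 270 × 0.1 = 27 N·m counterclockwise.
Net moment of known loads = 168 N·m counterclockwise.
An unknown mass m at 2.5 m has arm 0.6 m; its moment is m·g·0.6 clockwise.
Στ = 0 ⇒ m × 10 × 0.6 = 168 ⇒ m = 168 / (10 × 0.6) = 28 kg.

m ≈ 28 kg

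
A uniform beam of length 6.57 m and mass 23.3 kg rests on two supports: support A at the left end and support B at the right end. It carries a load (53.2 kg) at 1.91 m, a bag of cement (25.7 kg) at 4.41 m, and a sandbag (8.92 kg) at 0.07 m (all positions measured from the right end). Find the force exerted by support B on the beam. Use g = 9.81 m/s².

R_B ≈ 654 N

Taking torques about support A:
Beam weight: 23.3 × 9.81 = 228.6 N down at 3.285 m → arm 3.285 m, τ = 228.6 × 3.285 = 751 N·m clockwise.
Load: 53.2 × 9.81 = 521.9 N down at 1.91 m → arm 4.66 m, τ = 521.9 × 4.66 = 2432 N·m clockwise.
Bag of cement: 25.7 × 9.81 = 252.1 N down at 4.41 m → arm 2.16 m, τ = 252.1 × 2.16 = 544.5 N·m clockwise.
Sandbag: 8.92 × 9.81 = 87.51 N down at 0.07 m → arm 6.5 m, τ = 87.51 × 6.5 = 568.8 N·m clockwise.
Net load moment about support A = 4296 N·m clockwise.
Reaction R at support B is upward at 0 m, arm 6.57 m → moment R × 6.57 counterclockwise.
Setting net torque to zero: R × 6.57 = 4296 → R = 654 N.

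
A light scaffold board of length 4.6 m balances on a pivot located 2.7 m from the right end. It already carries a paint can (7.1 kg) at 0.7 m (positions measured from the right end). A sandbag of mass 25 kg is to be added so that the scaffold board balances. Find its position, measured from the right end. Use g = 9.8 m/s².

About the pivot (at 2.7 m from the right end):
Paint can: 7.1 × 9.8 = 69.58 N down at 0.7 m → arm 2 m, τ = 69.58 × 2 = 139.2 N·m clockwise.
Net moment of existing loads = 139.2 N·m clockwise.
The sandbag weighs 25 × 9.8 = 245 N and must supply an equal counterclockwise moment, so its lever arm about the pivot is 139.2 / 245 = 0.568 m.
That puts it at 2.7 + 0.568 = 3.27 m from the right end.

x ≈ 3.27 m from the right end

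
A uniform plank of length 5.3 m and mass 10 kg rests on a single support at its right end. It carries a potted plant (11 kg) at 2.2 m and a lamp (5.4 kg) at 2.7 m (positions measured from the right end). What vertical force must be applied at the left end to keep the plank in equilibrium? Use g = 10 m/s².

F ≈ 123 N

About the right end:
Beam weight: 10 × 10 = 100 N down at 2.65 m → arm 2.65 m, τ = 100 × 2.65 = 265 N·m counterclockwise.
Potted plant: 11 × 10 = 110 N down at 2.2 m → arm 2.2 m, τ = 110 × 2.2 = 242 N·m counterclockwise.
Lamp: 5.4 × 10 = 54 N down at 2.7 m → arm 2.7 m, τ = 54 × 2.7 = 145.8 N·m counterclockwise.
Net moment of the loads = 652.8 N·m counterclockwise.
The upward force F acts at the left end, arm 5.3 m, giving F × 5.3 clockwise.
Setting net torque to zero: F × 5.3 = 652.8 → F = 652.8 / 5.3 = 123 N.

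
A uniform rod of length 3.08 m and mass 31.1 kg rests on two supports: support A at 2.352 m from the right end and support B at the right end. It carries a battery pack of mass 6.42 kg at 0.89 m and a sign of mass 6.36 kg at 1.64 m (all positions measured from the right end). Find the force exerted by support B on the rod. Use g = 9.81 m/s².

R_B ≈ 163 N

Taking torques about support A:
Beam weight: 31.1 × 9.81 = 305.1 N down at 1.54 m → arm 0.812 m, τ = 305.1 × 0.812 = 247.7 N·m clockwise.
Battery pack: 6.42 × 9.81 = 62.98 N down at 0.89 m → arm 1.462 m, τ = 62.98 × 1.462 = 92.08 N·m clockwise.
Sign: 6.36 × 9.81 = 62.39 N down at 1.64 m → arm 0.712 m, τ = 62.39 × 0.712 = 44.42 N·m clockwise.
Net load moment about support A = 384.2 N·m clockwise.
Reaction R at support B is upward at 0 m, arm 2.352 m → moment R × 2.352 counterclockwise.
Στ = 0 ⇒ R × 2.352 = 384.2 ⇒ R = 163 N.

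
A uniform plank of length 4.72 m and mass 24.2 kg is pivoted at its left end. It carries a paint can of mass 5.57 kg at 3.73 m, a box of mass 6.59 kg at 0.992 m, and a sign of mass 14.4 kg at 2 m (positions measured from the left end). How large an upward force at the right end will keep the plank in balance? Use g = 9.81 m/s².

F ≈ 235 N

Taking torques about the left end:
Beam weight: 24.2 × 9.81 = 237.4 N down at 2.36 m → arm 2.36 m, τ = 237.4 × 2.36 = 560.3 N·m clockwise.
Paint can: 5.57 × 9.81 = 54.64 N down at 3.73 m → arm 3.73 m, τ = 54.64 × 3.73 = 203.8 N·m clockwise.
Box: 6.59 × 9.81 = 64.65 N down at 0.992 m → arm 0.992 m, τ = 64.65 × 0.992 = 64.13 N·m clockwise.
Sign: 14.4 × 9.81 = 141.3 N down at 2 m → arm 2 m, τ = 141.3 × 2 = 282.6 N·m clockwise.
Net moment of the loads = 1111 N·m clockwise.
The upward force F acts at the right end, arm 4.72 m, giving F × 4.72 counterclockwise.
Setting net torque to zero: F × 4.72 = 1111 → F = 1111 / 4.72 = 235 N.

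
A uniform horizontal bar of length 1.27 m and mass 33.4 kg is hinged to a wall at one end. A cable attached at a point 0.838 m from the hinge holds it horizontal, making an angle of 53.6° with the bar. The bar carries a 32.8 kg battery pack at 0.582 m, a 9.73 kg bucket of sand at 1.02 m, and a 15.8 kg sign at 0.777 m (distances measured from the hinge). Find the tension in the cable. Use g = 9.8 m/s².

T ≈ 908 N

Choose the hinge as the axis so the unknown hinge reaction has zero arm there.
Beam weight: 33.4 × 9.8 = 327.3 N down at 0.635 m → arm 0.635 m, τ = 327.3 × 0.635 = 207.8 N·m clockwise.
Battery pack: 32.8 × 9.8 = 321.4 N down at 0.582 m → arm 0.582 m, τ = 321.4 × 0.582 = 187.1 N·m clockwise.
Bucket of sand: 9.73 × 9.8 = 95.35 N down at 1.02 m → arm 1.02 m, τ = 95.35 × 1.02 = 97.26 N·m clockwise.
Sign: 15.8 × 9.8 = 154.8 N down at 0.777 m → arm 0.777 m, τ = 154.8 × 0.777 = 120.3 N·m clockwise.
Total clockwise load moment = 612.5 N·m.
The cable tension T acts at 0.838 m; only its component perpendicular to the bar, T sinθ, produces torque. sin 53.6° = 0.8049.
Balancing moments: T × 0.838 × 0.8049 = 612.5, giving T = 612.5 / 0.6745 = 908 N.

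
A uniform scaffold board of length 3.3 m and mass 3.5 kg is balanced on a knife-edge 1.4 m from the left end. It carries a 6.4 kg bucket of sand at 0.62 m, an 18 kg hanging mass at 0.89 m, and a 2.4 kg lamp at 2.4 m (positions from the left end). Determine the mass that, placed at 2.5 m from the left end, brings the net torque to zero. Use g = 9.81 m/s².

Choose the knife-edge (at 1.4 m from the left end) as the axis so the support reaction has zero arm there.
Beam weight: 3.5 × 9.81 = 34.34 N down at 1.65 m → arm 0.25 m, τ = 34.34 × 0.25 = 8.585 N·m clockwise.
Bucket of sand: 6.4 × 9.81 = 62.78 N down at 0.62 m → arm 0.78 m, τ = 62.78 × 0.78 = 48.97 N·m counterclockwise.
Hanging mass: 18 × 9.81 = 176.6 N down at 0.89 m → arm 0.51 m, τ = 176.6 × 0.51 = 90.07 N·m counterclockwise.
Lamp: 2.4 × 9.81 = 23.54 N down at 2.4 m → arm 1 m, τ = 23.54 × 1 = 23.54 N·m clockwise.
Net moment of known loads = 106.9 N·m counterclockwise.
An unknown mass m at 2.5 m has arm 1.1 m; its moment is m·g·1.1 clockwise.
Balancing moments: m × 9.81 × 1.1 = 106.9, giving m = 106.9 / (9.81 × 1.1) = 9.91 kg.

m ≈ 9.91 kg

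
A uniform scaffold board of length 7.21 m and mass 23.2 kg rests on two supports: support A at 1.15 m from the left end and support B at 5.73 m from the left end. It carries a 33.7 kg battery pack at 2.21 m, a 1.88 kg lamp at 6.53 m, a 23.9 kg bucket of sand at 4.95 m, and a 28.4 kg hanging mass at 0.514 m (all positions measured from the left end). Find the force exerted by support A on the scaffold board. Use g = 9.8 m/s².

Choose support B as the axis so its reaction then has zero moment arm.
Beam weight: 23.2 × 9.8 = 227.4 N down at 3.605 m → arm 2.125 m, τ = 227.4 × 2.125 = 483.2 N·m counterclockwise.
Battery pack: 33.7 × 9.8 = 330.3 N down at 2.21 m → arm 3.52 m, τ = 330.3 × 3.52 = 1163 N·m counterclockwise.
Lamp: 1.88 × 9.8 = 18.42 N down at 6.53 m → arm 0.8 m, τ = 18.42 × 0.8 = 14.74 N·m clockwise.
Bucket of sand: 23.9 × 9.8 = 234.2 N down at 4.95 m → arm 0.78 m, τ = 234.2 × 0.78 = 182.7 N·m counterclockwise.
Hanging mass: 28.4 × 9.8 = 278.3 N down at 0.514 m → arm 5.216 m, τ = 278.3 × 5.216 = 1452 N·m counterclockwise.
Net load moment about support B = 3266 N·m counterclockwise.
Reaction R at support A is upward at 1.15 m, arm 4.58 m → moment R × 4.58 clockwise.
Στ = 0 ⇒ R × 4.58 = 3266 ⇒ R = 713 N.

R_A ≈ 713 N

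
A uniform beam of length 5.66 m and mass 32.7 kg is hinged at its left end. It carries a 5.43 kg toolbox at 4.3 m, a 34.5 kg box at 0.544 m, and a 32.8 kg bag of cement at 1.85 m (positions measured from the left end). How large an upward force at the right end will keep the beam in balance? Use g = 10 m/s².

Take moments about the left end.
Beam weight: 32.7 × 10 = 327 N down at 2.83 m → arm 2.83 m, τ = 327 × 2.83 = 925.4 N·m clockwise.
Toolbox: 5.43 × 10 = 54.3 N down at 4.3 m → arm 4.3 m, τ = 54.3 × 4.3 = 233.5 N·m clockwise.
Box: 34.5 × 10 = 345 N down at 0.544 m → arm 0.544 m, τ = 345 × 0.544 = 187.7 N·m clockwise.
Bag of cement: 32.8 × 10 = 328 N down at 1.85 m → arm 1.85 m, τ = 328 × 1.85 = 606.8 N·m clockwise.
Net moment of the loads = 1953 N·m clockwise.
The upward force F acts at the right end, arm 5.66 m, giving F × 5.66 counterclockwise.
For rotational equilibrium, F × 5.66 = 1953, so F = 1953 / 5.66 = 345 N.

F ≈ 345 N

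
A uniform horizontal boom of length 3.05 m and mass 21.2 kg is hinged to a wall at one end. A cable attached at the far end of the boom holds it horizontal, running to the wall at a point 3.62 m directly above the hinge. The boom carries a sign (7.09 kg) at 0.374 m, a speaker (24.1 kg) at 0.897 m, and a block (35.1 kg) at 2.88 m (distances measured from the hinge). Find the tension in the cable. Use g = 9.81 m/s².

T ≈ 663 N

Sum moments about the hinge (the unknown hinge reaction has zero arm there).
Beam weight: 21.2 × 9.81 = 208 N down at 1.525 m → arm 1.525 m, τ = 208 × 1.525 = 317.2 N·m clockwise.
Sign: 7.09 × 9.81 = 69.55 N down at 0.374 m → arm 0.374 m, τ = 69.55 × 0.374 = 26.01 N·m clockwise.
Speaker: 24.1 × 9.81 = 236.4 N down at 0.897 m → arm 0.897 m, τ = 236.4 × 0.897 = 212.1 N·m clockwise.
Block: 35.1 × 9.81 = 344.3 N down at 2.88 m → arm 2.88 m, τ = 344.3 × 2.88 = 991.6 N·m clockwise.
Total clockwise load moment = 1547 N·m.
The cable tension T acts at 3.05 m; only its component perpendicular to the boom, T sinθ, produces torque. sinθ = h/√(h²+d²) = 3.62/√(3.62²+3.05²) = 0.7647.
Στ = 0 ⇒ T × 3.05 × 0.7647 = 1547 ⇒ T = 1547 / 2.332 = 663 N.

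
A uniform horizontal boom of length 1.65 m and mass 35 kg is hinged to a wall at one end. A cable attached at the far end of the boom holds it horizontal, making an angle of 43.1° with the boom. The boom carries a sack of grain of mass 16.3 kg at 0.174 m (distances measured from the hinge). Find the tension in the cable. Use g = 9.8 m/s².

T ≈ 276 N

Take moments about the hinge.
Beam weight: 35 × 9.8 = 343 N down at 0.825 m → arm 0.825 m, τ = 343 × 0.825 = 283 N·m clockwise.
Sack of grain: 16.3 × 9.8 = 159.7 N down at 0.174 m → arm 0.174 m, τ = 159.7 × 0.174 = 27.79 N·m clockwise.
Total clockwise load moment = 310.8 N·m.
The cable tension T acts at 1.65 m; only its component perpendicular to the boom, T sinθ, produces torque. sin 43.1° = 0.6833.
Στ = 0 ⇒ T × 1.65 × 0.6833 = 310.8 ⇒ T = 310.8 / 1.127 = 276 N.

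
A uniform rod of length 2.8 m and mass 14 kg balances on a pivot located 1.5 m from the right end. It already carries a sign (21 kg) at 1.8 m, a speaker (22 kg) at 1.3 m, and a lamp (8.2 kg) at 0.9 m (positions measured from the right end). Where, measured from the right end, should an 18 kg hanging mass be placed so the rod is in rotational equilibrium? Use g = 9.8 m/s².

Choose the pivot (at 1.5 m from the right end) as the axis so the support reaction has zero arm there.
Beam weight: 14 × 9.8 = 137.2 N down at 1.4 m → arm 0.1 m, τ = 137.2 × 0.1 = 13.72 N·m clockwise.
Sign: 21 × 9.8 = 205.8 N down at 1.8 m → arm 0.3 m, τ = 205.8 × 0.3 = 61.74 N·m counterclockwise.
Speaker: 22 × 9.8 = 215.6 N down at 1.3 m → arm 0.2 m, τ = 215.6 × 0.2 = 43.12 N·m clockwise.
Lamp: 8.2 × 9.8 = 80.36 N down at 0.9 m → arm 0.6 m, τ = 80.36 × 0.6 = 48.22 N·m clockwise.
Net moment of existing loads = 43.32 N·m clockwise.
The hanging mass weighs 18 × 9.8 = 176.4 N and must supply an equal counterclockwise moment, so its lever arm about the pivot is 43.32 / 176.4 = 0.246 m.
That puts it at 1.5 + 0.246 = 1.75 m from the right end.

x ≈ 1.75 m from the right end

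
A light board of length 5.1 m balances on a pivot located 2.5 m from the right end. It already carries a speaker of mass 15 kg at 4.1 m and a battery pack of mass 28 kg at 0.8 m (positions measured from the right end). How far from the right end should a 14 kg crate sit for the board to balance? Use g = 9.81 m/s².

About the pivot (at 2.5 m from the right end):
Speaker: 15 × 9.81 = 147.2 N down at 4.1 m → arm 1.6 m, τ = 147.2 × 1.6 = 235.5 N·m counterclockwise.
Battery pack: 28 × 9.81 = 274.7 N down at 0.8 m → arm 1.7 m, τ = 274.7 × 1.7 = 467 N·m clockwise.
Net moment of existing loads = 231.5 N·m clockwise.
The crate weighs 14 × 9.81 = 137.3 N and must supply an equal counterclockwise moment, so its lever arm about the pivot is 231.5 / 137.3 = 1.69 m.
That puts it at 2.5 + 1.69 = 4.19 m from the right end.

x ≈ 4.19 m from the right end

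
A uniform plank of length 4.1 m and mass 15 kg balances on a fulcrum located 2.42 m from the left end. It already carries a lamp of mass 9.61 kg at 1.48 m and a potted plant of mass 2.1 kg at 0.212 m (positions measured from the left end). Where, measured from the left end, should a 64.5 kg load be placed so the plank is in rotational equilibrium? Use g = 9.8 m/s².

x ≈ 2.72 m from the left end

About the fulcrum (at 2.42 m from the left end):
Beam weight: 15 × 9.8 = 147 N down at 2.05 m → arm 0.37 m, τ = 147 × 0.37 = 54.39 N·m counterclockwise.
Lamp: 9.61 × 9.8 = 94.18 N down at 1.48 m → arm 0.94 m, τ = 94.18 × 0.94 = 88.53 N·m counterclockwise.
Potted plant: 2.1 × 9.8 = 20.58 N down at 0.212 m → arm 2.208 m, τ = 20.58 × 2.208 = 45.44 N·m counterclockwise.
Net moment of existing loads = 188.4 N·m counterclockwise.
The load weighs 64.5 × 9.8 = 632.1 N and must supply an equal clockwise moment, so its lever arm about the fulcrum is 188.4 / 632.1 = 0.298 m.
That puts it at 2.42 + 0.298 = 2.72 m from the left end.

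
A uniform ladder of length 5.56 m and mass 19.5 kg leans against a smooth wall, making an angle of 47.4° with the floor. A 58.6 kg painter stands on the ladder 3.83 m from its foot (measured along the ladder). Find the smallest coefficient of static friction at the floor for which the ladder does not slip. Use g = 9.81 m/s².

About the foot of the ladder:
Ladder weight 19.5×9.81 = 191.3 N acts at 2.78 m along the ladder; its horizontal arm is 2.78·cos47.4° = 1.882 m → τ = 360 N·m clockwise.
Painter: 58.6×9.81 = 574.9 N at 3.83 m → arm 2.592 m → τ = 1490 N·m clockwise.
Wall normal N acts horizontally at the top; its moment arm is the height L sinθ = 5.56·sin47.4° = 4.093 m, counterclockwise.
Balancing moments: N × 4.093 = 1850, giving N = 452 N.
ΣFx = 0 ⇒ f = N_wall = 452 N. ΣFy = 0 ⇒ N_floor = 766.2 N.
μ_min = f / N_floor = 452 / 766.2 = 0.59.

μ_min ≈ 0.59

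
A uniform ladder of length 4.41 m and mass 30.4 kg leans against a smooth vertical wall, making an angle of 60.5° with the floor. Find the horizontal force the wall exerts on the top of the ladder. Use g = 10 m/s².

About the foot of the ladder:
Ladder weight 30.4×10 = 304 N acts at 2.205 m along the ladder; its horizontal arm is 2.205·cos60.5° = 1.086 m → τ = 330.1 N·m clockwise.
Wall normal N acts horizontally at the top; its moment arm is the height L sinθ = 4.41·sin60.5° = 3.838 m, counterclockwise.
Στ = 0 ⇒ N × 3.838 = 330.1 ⇒ N = 86 N.

N_wall ≈ 86 N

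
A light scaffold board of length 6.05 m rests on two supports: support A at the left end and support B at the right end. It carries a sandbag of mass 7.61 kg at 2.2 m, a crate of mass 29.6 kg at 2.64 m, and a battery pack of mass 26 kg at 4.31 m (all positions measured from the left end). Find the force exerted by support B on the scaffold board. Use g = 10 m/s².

R_B ≈ 342 N

Take moments about support A.
Sandbag: 7.61 × 10 = 76.1 N down at 2.2 m → arm 2.2 m, τ = 76.1 × 2.2 = 167.4 N·m clockwise.
Crate: 29.6 × 10 = 296 N down at 2.64 m → arm 2.64 m, τ = 296 × 2.64 = 781.4 N·m clockwise.
Battery pack: 26 × 10 = 260 N down at 4.31 m → arm 4.31 m, τ = 260 × 4.31 = 1121 N·m clockwise.
Net load moment about support A = 2070 N·m clockwise.
Reaction R at support B is upward at 6.05 m, arm 6.05 m → moment R × 6.05 counterclockwise.
Στ = 0 ⇒ R × 6.05 = 2070 ⇒ R = 342 N.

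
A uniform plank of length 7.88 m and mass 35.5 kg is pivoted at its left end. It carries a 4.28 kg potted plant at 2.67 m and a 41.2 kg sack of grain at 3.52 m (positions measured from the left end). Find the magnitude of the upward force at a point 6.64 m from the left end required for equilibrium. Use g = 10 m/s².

F ≈ 446 N

Taking torques about the left end:
Beam weight: 35.5 × 10 = 355 N down at 3.94 m → arm 3.94 m, τ = 355 × 3.94 = 1399 N·m clockwise.
Potted plant: 4.28 × 10 = 42.8 N down at 2.67 m → arm 2.67 m, τ = 42.8 × 2.67 = 114.3 N·m clockwise.
Sack of grain: 41.2 × 10 = 412 N down at 3.52 m → arm 3.52 m, τ = 412 × 3.52 = 1450 N·m clockwise.
Net moment of the loads = 2963 N·m clockwise.
The upward force F acts at a point 6.64 m from the left end, arm 6.64 m, giving F × 6.64 counterclockwise.
Στ = 0 ⇒ F × 6.64 = 2963 ⇒ F = 2963 / 6.64 = 446 N.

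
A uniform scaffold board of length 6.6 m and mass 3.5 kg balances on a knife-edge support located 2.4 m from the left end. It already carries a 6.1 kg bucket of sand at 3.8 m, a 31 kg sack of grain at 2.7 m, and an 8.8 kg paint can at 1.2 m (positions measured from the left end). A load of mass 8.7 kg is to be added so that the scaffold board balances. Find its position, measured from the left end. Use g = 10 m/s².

x ≈ 1.2 m from the left end

Taking torques about the knife-edge support (at 2.4 m from the left end):
Beam weight: 3.5 × 10 = 35 N down at 3.3 m → arm 0.9 m, τ = 35 × 0.9 = 31.5 N·m clockwise.
Bucket of sand: 6.1 × 10 = 61 N down at 3.8 m → arm 1.4 m, τ = 61 × 1.4 = 85.4 N·m clockwise.
Sack of grain: 31 × 10 = 310 N down at 2.7 m → arm 0.3 m, τ = 310 × 0.3 = 93 N·m clockwise.
Paint can: 8.8 × 10 = 88 N down at 1.2 m → arm 1.2 m, τ = 88 × 1.2 = 105.6 N·m counterclockwise.
Net moment of existing loads = 104.3 N·m clockwise.
The load weighs 8.7 × 10 = 87 N and must supply an equal counterclockwise moment, so its lever arm about the knife-edge support is 104.3 / 87 = 1.2 m.
That puts it at 2.4 − 1.2 = 1.2 m from the left end.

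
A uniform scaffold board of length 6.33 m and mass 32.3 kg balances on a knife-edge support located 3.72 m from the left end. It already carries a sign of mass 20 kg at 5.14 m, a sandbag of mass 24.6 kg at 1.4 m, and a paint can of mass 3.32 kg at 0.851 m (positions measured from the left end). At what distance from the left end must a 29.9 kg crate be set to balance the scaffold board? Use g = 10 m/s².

x ≈ 5.6 m from the left end

Sum moments about the knife-edge support (at 3.72 m from the left end) (the support reaction has zero arm there).
Beam weight: 32.3 × 10 = 323 N down at 3.165 m → arm 0.555 m, τ = 323 × 0.555 = 179.3 N·m counterclockwise.
Sign: 20 × 10 = 200 N down at 5.14 m → arm 1.42 m, τ = 200 × 1.42 = 284 N·m clockwise.
Sandbag: 24.6 × 10 = 246 N down at 1.4 m → arm 2.32 m, τ = 246 × 2.32 = 570.7 N·m counterclockwise.
Paint can: 3.32 × 10 = 33.2 N down at 0.851 m → arm 2.869 m, τ = 33.2 × 2.869 = 95.25 N·m counterclockwise.
Net moment of existing loads = 561.2 N·m counterclockwise.
The crate weighs 29.9 × 10 = 299 N and must supply an equal clockwise moment, so its lever arm about the knife-edge support is 561.2 / 299 = 1.88 m.
That puts it at 3.72 + 1.88 = 5.6 m from the left end.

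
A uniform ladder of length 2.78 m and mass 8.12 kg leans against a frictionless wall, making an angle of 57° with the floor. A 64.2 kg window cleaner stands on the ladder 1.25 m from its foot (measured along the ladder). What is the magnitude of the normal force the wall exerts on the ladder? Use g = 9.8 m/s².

N_wall ≈ 210 N

Take moments about the foot of the ladder.
Ladder weight 8.12×9.8 = 79.58 N acts at 1.39 m along the ladder; its horizontal arm is 1.39·cos57° = 0.757 m → τ = 60.24 N·m clockwise.
Window cleaner: 64.2×9.8 = 629.2 N at 1.25 m → arm 0.6808 m → τ = 428.4 N·m clockwise.
Wall normal N acts horizontally at the top; its moment arm is the height L sinθ = 2.78·sin57° = 2.332 m, counterclockwise.
Στ = 0 ⇒ N × 2.332 = 488.6 ⇒ N = 210 N.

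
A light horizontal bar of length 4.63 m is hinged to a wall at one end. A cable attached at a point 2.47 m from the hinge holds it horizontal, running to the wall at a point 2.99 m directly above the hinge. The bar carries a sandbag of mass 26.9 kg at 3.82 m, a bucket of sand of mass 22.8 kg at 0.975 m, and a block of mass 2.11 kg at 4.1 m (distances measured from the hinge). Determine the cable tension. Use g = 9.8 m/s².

T ≈ 688 N

Sum moments about the hinge (the unknown hinge reaction has zero arm there).
Sandbag: 26.9 × 9.8 = 263.6 N down at 3.82 m → arm 3.82 m, τ = 263.6 × 3.82 = 1007 N·m clockwise.
Bucket of sand: 22.8 × 9.8 = 223.4 N down at 0.975 m → arm 0.975 m, τ = 223.4 × 0.975 = 217.8 N·m clockwise.
Block: 2.11 × 9.8 = 20.68 N down at 4.1 m → arm 4.1 m, τ = 20.68 × 4.1 = 84.79 N·m clockwise.
Total clockwise load moment = 1310 N·m.
The cable tension T acts at 2.47 m; only its component perpendicular to the bar, T sinθ, produces torque. sinθ = h/√(h²+d²) = 2.99/√(2.99²+2.47²) = 0.771.
Balancing moments: T × 2.47 × 0.771 = 1310, giving T = 1310 / 1.904 = 688 N.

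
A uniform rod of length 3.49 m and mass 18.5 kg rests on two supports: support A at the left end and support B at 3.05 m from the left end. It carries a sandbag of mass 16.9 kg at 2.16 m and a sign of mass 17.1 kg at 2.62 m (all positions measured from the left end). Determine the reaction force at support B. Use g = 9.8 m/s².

R_B ≈ 365 N

About support A:
Beam weight: 18.5 × 9.8 = 181.3 N down at 1.745 m → arm 1.745 m, τ = 181.3 × 1.745 = 316.4 N·m clockwise.
Sandbag: 16.9 × 9.8 = 165.6 N down at 2.16 m → arm 2.16 m, τ = 165.6 × 2.16 = 357.7 N·m clockwise.
Sign: 17.1 × 9.8 = 167.6 N down at 2.62 m → arm 2.62 m, τ = 167.6 × 2.62 = 439.1 N·m clockwise.
Net load moment about support A = 1113 N·m clockwise.
Reaction R at support B is upward at 3.05 m, arm 3.05 m → moment R × 3.05 counterclockwise.
For rotational equilibrium, R × 3.05 = 1113, so R = 365 N.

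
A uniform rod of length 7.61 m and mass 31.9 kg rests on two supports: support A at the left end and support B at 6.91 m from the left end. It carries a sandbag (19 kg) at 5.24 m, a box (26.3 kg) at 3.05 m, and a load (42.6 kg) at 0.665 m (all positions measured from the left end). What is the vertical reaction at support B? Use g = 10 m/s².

R_B ≈ 477 N

About support A:
Beam weight: 31.9 × 10 = 319 N down at 3.805 m → arm 3.805 m, τ = 319 × 3.805 = 1214 N·m clockwise.
Sandbag: 19 × 10 = 190 N down at 5.24 m → arm 5.24 m, τ = 190 × 5.24 = 995.6 N·m clockwise.
Box: 26.3 × 10 = 263 N down at 3.05 m → arm 3.05 m, τ = 263 × 3.05 = 802.1 N·m clockwise.
Load: 42.6 × 10 = 426 N down at 0.665 m → arm 0.665 m, τ = 426 × 0.665 = 283.3 N·m clockwise.
Net load moment about support A = 3295 N·m clockwise.
Reaction R at support B is upward at 6.91 m, arm 6.91 m → moment R × 6.91 counterclockwise.
Balancing moments: R × 6.91 = 3295, giving R = 477 N.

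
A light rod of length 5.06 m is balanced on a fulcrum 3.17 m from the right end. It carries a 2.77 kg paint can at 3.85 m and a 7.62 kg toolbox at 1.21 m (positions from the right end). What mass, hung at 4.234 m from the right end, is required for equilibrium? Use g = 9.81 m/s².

Sum moments about the fulcrum (at 3.17 m from the right end) (the support reaction has zero arm there).
Paint can: 2.77 × 9.81 = 27.17 N down at 3.85 m → arm 0.68 m, τ = 27.17 × 0.68 = 18.48 N·m counterclockwise.
Toolbox: 7.62 × 9.81 = 74.75 N down at 1.21 m → arm 1.96 m, τ = 74.75 × 1.96 = 146.5 N·m clockwise.
Net moment of known loads = 128 N·m clockwise.
An unknown mass m at 4.234 m has arm 1.064 m; its moment is m·g·1.064 counterclockwise.
Στ = 0 ⇒ m × 9.81 × 1.064 = 128 ⇒ m = 128 / (9.81 × 1.064) = 12.3 kg.

m ≈ 12.3 kg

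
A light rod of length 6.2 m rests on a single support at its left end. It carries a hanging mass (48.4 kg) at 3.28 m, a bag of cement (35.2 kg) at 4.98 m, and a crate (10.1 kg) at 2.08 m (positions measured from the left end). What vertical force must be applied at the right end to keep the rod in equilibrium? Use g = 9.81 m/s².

Choose the left end as the axis so the unknown pivot reaction has zero arm there.
Hanging mass: 48.4 × 9.81 = 474.8 N down at 3.28 m → arm 3.28 m, τ = 474.8 × 3.28 = 1557 N·m clockwise.
Bag of cement: 35.2 × 9.81 = 345.3 N down at 4.98 m → arm 4.98 m, τ = 345.3 × 4.98 = 1720 N·m clockwise.
Crate: 10.1 × 9.81 = 99.08 N down at 2.08 m → arm 2.08 m, τ = 99.08 × 2.08 = 206.1 N·m clockwise.
Net moment of the loads = 3483 N·m clockwise.
The upward force F acts at the right end, arm 6.2 m, giving F × 6.2 counterclockwise.
Balancing moments: F × 6.2 = 3483, giving F = 3483 / 6.2 = 562 N.

F ≈ 562 N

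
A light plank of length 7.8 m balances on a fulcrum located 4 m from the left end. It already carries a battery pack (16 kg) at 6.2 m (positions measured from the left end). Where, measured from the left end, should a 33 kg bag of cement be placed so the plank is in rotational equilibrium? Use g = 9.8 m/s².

Sum moments about the fulcrum (at 4 m from the left end) (the support reaction has zero arm there).
Battery pack: 16 × 9.8 = 156.8 N down at 6.2 m → arm 2.2 m, τ = 156.8 × 2.2 = 345 N·m clockwise.
Net moment of existing loads = 345 N·m clockwise.
The bag of cement weighs 33 × 9.8 = 323.4 N and must supply an equal counterclockwise moment, so its lever arm about the fulcrum is 345 / 323.4 = 1.07 m.
That puts it at 4 − 1.07 = 2.93 m from the left end.

x ≈ 2.93 m from the left end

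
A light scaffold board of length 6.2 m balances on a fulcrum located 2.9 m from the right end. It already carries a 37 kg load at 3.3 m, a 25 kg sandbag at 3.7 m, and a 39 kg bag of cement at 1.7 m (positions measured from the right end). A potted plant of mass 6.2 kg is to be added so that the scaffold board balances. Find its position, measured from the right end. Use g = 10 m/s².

x ≈ 4.84 m from the right end

About the fulcrum (at 2.9 m from the right end):
Load: 37 × 10 = 370 N down at 3.3 m → arm 0.4 m, τ = 370 × 0.4 = 148 N·m counterclockwise.
Sandbag: 25 × 10 = 250 N down at 3.7 m → arm 0.8 m, τ = 250 × 0.8 = 200 N·m counterclockwise.
Bag of cement: 39 × 10 = 390 N down at 1.7 m → arm 1.2 m, τ = 390 × 1.2 = 468 N·m clockwise.
Net moment of existing loads = 120 N·m clockwise.
The potted plant weighs 6.2 × 10 = 62 N and must supply an equal counterclockwise moment, so its lever arm about the fulcrum is 120 / 62 = 1.94 m.
That puts it at 2.9 + 1.94 = 4.84 m from the right end.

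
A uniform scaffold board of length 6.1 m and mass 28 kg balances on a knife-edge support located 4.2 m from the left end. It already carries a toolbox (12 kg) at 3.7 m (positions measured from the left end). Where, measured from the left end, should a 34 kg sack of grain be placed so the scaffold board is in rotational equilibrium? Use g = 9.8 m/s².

Sum moments about the knife-edge support (at 4.2 m from the left end) (the support reaction has zero arm there).
Beam weight: 28 × 9.8 = 274.4 N down at 3.05 m → arm 1.15 m, τ = 274.4 × 1.15 = 315.6 N·m counterclockwise.
Toolbox: 12 × 9.8 = 117.6 N down at 3.7 m → arm 0.5 m, τ = 117.6 × 0.5 = 58.8 N·m counterclockwise.
Net moment of existing loads = 374.4 N·m counterclockwise.
The sack of grain weighs 34 × 9.8 = 333.2 N and must supply an equal clockwise moment, so its lever arm about the knife-edge support is 374.4 / 333.2 = 1.12 m.
That puts it at 4.2 + 1.12 = 5.32 m from the left end.

x ≈ 5.32 m from the left end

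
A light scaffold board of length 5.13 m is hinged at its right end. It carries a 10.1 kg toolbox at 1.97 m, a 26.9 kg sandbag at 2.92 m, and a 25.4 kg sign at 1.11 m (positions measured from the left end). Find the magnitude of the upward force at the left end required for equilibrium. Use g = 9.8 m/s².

About the right end:
Toolbox: 10.1 × 9.8 = 98.98 N down at 1.97 m → arm 3.16 m, τ = 98.98 × 3.16 = 312.8 N·m counterclockwise.
Sandbag: 26.9 × 9.8 = 263.6 N down at 2.92 m → arm 2.21 m, τ = 263.6 × 2.21 = 582.6 N·m counterclockwise.
Sign: 25.4 × 9.8 = 248.9 N down at 1.11 m → arm 4.02 m, τ = 248.9 × 4.02 = 1001 N·m counterclockwise.
Net moment of the loads = 1896 N·m counterclockwise.
The upward force F acts at the left end, arm 5.13 m, giving F × 5.13 clockwise.
For rotational equilibrium, F × 5.13 = 1896, so F = 1896 / 5.13 = 370 N.

F ≈ 370 N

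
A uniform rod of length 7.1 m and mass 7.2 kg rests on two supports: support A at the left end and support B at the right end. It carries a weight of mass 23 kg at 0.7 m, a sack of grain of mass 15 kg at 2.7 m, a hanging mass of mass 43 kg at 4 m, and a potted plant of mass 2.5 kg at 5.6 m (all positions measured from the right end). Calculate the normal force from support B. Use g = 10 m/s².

R_B ≈ 529 N

Take moments about support A.
Beam weight: 7.2 × 10 = 72 N down at 3.55 m → arm 3.55 m, τ = 72 × 3.55 = 255.6 N·m clockwise.
Weight: 23 × 10 = 230 N down at 0.7 m → arm 6.4 m, τ = 230 × 6.4 = 1472 N·m clockwise.
Sack of grain: 15 × 10 = 150 N down at 2.7 m → arm 4.4 m, τ = 150 × 4.4 = 660 N·m clockwise.
Hanging mass: 43 × 10 = 430 N down at 4 m → arm 3.1 m, τ = 430 × 3.1 = 1333 N·m clockwise.
Potted plant: 2.5 × 10 = 25 N down at 5.6 m → arm 1.5 m, τ = 25 × 1.5 = 37.5 N·m clockwise.
Net load moment about support A = 3758 N·m clockwise.
Reaction R at support B is upward at 0 m, arm 7.1 m → moment R × 7.1 counterclockwise.
Στ = 0 ⇒ R × 7.1 = 3758 ⇒ R = 529 N.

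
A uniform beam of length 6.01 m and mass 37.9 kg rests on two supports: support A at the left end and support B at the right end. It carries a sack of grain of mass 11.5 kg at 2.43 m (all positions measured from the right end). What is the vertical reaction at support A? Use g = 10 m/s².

R_A ≈ 236 N

About support B:
Beam weight: 37.9 × 10 = 379 N down at 3.005 m → arm 3.005 m, τ = 379 × 3.005 = 1139 N·m counterclockwise.
Sack of grain: 11.5 × 10 = 115 N down at 2.43 m → arm 2.43 m, τ = 115 × 2.43 = 279.5 N·m counterclockwise.
Net load moment about support B = 1418 N·m counterclockwise.
Reaction R at support A is upward at 6.01 m, arm 6.01 m → moment R × 6.01 clockwise.
Balancing moments: R × 6.01 = 1418, giving R = 236 N.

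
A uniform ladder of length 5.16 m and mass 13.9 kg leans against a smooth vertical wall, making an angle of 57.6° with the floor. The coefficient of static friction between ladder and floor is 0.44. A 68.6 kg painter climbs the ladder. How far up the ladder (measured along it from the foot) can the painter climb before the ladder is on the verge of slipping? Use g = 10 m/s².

d ≈ 3.78 m

About the foot of the ladder:
Ladder weight 13.9×10 = 139 N acts at 2.58 m along the ladder; its horizontal arm is 2.58·cos57.6° = 1.382 m → τ = 192.1 N·m clockwise.
Painter weight 68.6×10 = 686 N at distance d → arm d·cos57.6° → τ = 686·d·0.5358 clockwise.
Wall normal N at the top has arm L sinθ = 4.357 m counterclockwise, so Στ = 0 gives N·4.357 = 192.1 + 367.6·d.
ΣFy = 0 ⇒ N_floor = 825 N, so the maximum friction is μ_s·N_floor = 0.44×825 = 363 N. ΣFx = 0 ⇒ N_wall = f, so at the slipping point N = 363 N.
Substituting: 363×4.357 = 192.1 + 367.6·d ⇒ d = (1582 − 192.1) / 367.6 = 3.78 m.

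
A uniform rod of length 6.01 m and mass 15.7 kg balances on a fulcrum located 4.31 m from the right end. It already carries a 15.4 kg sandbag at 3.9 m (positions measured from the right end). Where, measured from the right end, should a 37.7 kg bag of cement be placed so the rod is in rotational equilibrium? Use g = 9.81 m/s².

x ≈ 5.02 m from the right end

Take moments about the fulcrum (at 4.31 m from the right end).
Beam weight: 15.7 × 9.81 = 154 N down at 3.005 m → arm 1.305 m, τ = 154 × 1.305 = 201 N·m clockwise.
Sandbag: 15.4 × 9.81 = 151.1 N down at 3.9 m → arm 0.41 m, τ = 151.1 × 0.41 = 61.95 N·m clockwise.
Net moment of existing loads = 262.9 N·m clockwise.
The bag of cement weighs 37.7 × 9.81 = 369.8 N and must supply an equal counterclockwise moment, so its lever arm about the fulcrum is 262.9 / 369.8 = 0.711 m.
That puts it at 4.31 + 0.711 = 5.02 m from the right end.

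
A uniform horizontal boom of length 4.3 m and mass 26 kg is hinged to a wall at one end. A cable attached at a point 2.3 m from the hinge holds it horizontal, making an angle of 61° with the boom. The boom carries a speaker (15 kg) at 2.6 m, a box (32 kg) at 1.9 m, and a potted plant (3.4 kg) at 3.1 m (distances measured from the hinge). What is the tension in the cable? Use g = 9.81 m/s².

Choose the hinge as the axis so the unknown hinge reaction has zero arm there.
Beam weight: 26 × 9.81 = 255.1 N down at 2.15 m → arm 2.15 m, τ = 255.1 × 2.15 = 548.5 N·m clockwise.
Speaker: 15 × 9.81 = 147.2 N down at 2.6 m → arm 2.6 m, τ = 147.2 × 2.6 = 382.7 N·m clockwise.
Box: 32 × 9.81 = 313.9 N down at 1.9 m → arm 1.9 m, τ = 313.9 × 1.9 = 596.4 N·m clockwise.
Potted plant: 3.4 × 9.81 = 33.35 N down at 3.1 m → arm 3.1 m, τ = 33.35 × 3.1 = 103.4 N·m clockwise.
Total clockwise load moment = 1631 N·m.
The cable tension T acts at 2.3 m; only its component perpendicular to the boom, T sinθ, produces torque. sin 61° = 0.8746.
Setting net torque to zero: T × 2.3 × 0.8746 = 1631 → T = 1631 / 2.012 = 811 N.

T ≈ 811 N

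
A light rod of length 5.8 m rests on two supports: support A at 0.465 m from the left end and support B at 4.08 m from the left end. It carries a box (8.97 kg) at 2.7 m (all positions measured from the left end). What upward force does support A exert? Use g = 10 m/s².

R_A ≈ 34.2 N

Taking torques about support B:
Box: 8.97 × 10 = 89.7 N down at 2.7 m → arm 1.38 m, τ = 89.7 × 1.38 = 123.8 N·m counterclockwise.
Net load moment about support B = 123.8 N·m counterclockwise.
Reaction R at support A is upward at 0.465 m, arm 3.615 m → moment R × 3.615 clockwise.
Setting net torque to zero: R × 3.615 = 123.8 → R = 34.2 N.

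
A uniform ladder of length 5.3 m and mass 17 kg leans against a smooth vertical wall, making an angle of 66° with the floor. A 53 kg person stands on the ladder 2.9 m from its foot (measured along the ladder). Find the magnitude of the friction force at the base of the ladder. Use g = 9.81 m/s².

f ≈ 164 N

Sum moments about the foot of the ladder (the floor normal and friction both act there and drop out).
Ladder weight 17×9.81 = 166.8 N acts at 2.65 m along the ladder; its horizontal arm is 2.65·cos66° = 1.078 m → τ = 179.8 N·m clockwise.
Person: 53×9.81 = 519.9 N at 2.9 m → arm 1.18 m → τ = 613.5 N·m clockwise.
Wall normal N acts horizontally at the top; its moment arm is the height L sinθ = 5.3·sin66° = 4.842 m, counterclockwise.
Balancing moments: N × 4.842 = 793.3, giving N = 164 N.
ΣFx = 0: friction at the foot balances the wall's push, so f = N_wall = 164 N.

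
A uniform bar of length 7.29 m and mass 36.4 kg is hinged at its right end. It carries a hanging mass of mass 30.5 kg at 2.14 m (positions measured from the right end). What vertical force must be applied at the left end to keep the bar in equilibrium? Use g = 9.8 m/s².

Take moments about the right end.
Beam weight: 36.4 × 9.8 = 356.7 N down at 3.645 m → arm 3.645 m, τ = 356.7 × 3.645 = 1300 N·m counterclockwise.
Hanging mass: 30.5 × 9.8 = 298.9 N down at 2.14 m → arm 2.14 m, τ = 298.9 × 2.14 = 639.6 N·m counterclockwise.
Net moment of the loads = 1940 N·m counterclockwise.
The upward force F acts at the left end, arm 7.29 m, giving F × 7.29 clockwise.
Setting net torque to zero: F × 7.29 = 1940 → F = 1940 / 7.29 = 266 N.

F ≈ 266 N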